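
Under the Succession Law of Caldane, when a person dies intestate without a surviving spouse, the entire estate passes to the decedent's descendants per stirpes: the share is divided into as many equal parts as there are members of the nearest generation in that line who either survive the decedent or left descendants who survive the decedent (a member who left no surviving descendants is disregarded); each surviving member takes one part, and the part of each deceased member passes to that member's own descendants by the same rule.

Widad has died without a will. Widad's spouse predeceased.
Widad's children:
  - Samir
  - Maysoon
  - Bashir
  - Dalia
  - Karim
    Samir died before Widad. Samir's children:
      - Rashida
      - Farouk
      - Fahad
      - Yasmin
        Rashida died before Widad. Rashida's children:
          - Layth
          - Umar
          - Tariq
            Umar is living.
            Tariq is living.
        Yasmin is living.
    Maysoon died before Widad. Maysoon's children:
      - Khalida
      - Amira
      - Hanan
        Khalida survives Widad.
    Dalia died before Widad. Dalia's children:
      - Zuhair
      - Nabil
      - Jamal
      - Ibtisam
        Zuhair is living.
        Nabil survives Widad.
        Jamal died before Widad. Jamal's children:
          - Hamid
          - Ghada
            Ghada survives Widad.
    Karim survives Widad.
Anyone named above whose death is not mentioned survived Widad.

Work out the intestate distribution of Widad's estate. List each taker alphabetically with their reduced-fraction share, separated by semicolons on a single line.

There is no surviving spouse, so the entire estate passes to Widad's descendants per stirpes.
The estate is divided into 5 equal shares of 1/5 among Samir, Maysoon, Bashir, Dalia, Karim.
Samir predeceased; the 1/5 allotted to Samir's branch passes to Samir's issue by representation.
The 1/5 is divided into 4 equal shares of 1/20 among Rashida, Farouk, Fahad, Yasmin.
Rashida predeceased; the 1/20 allotted to Rashida's branch passes to Rashida's issue by representation.
The 1/20 is divided into 3 equal shares of 1/60 among Layth, Umar, Tariq.
Layth is living and takes 1/60.
Umar is living and takes 1/60.
Tariq is living and takes 1/60.
Farouk is living and takes 1/20.
Fahad is living and takes 1/20.
Yasmin is living and takes 1/20.
Maysoon predeceased; the 1/5 allotted to Maysoon's branch passes to Maysoon's issue by representation.
The 1/5 is divided into 3 equal shares of 1/15 among Khalida, Amira, Hanan.
Khalida is living and takes 1/15.
Amira is living and takes 1/15.
Hanan is living and takes 1/15.
Bashir is living and takes 1/5.
Dalia predeceased; the 1/5 allotted to Dalia's branch passes to Dalia's issue by representation.
The 1/5 is divided into 4 equal shares of 1/20 among Zuhair, Nabil, Jamal, Ibtisam.
Zuhair is living and takes 1/20.
Nabil is living and takes 1/20.
Jamal predeceased; the 1/20 allotted to Jamal's branch passes to Jamal's issue by representation.
The 1/20 is divided into 2 equal shares of 1/40 among Hamid, Ghada.
Hamid is living and takes 1/40.
Ghada is living and takes 1/40.
Ibtisam is living and takes 1/20.
Karim is living and takes 1/5.

Amira 1/15; Bashir 1/5; Fahad 1/20; Farouk 1/20; Ghada 1/40; Hamid 1/40; Hanan 1/15; Ibtisam 1/20; Karim 1/5; Khalida 1/15; Layth 1/60; Nabil 1/20; Tariq 1/60; Umar 1/60; Yasmin 1/20; Zuhair 1/20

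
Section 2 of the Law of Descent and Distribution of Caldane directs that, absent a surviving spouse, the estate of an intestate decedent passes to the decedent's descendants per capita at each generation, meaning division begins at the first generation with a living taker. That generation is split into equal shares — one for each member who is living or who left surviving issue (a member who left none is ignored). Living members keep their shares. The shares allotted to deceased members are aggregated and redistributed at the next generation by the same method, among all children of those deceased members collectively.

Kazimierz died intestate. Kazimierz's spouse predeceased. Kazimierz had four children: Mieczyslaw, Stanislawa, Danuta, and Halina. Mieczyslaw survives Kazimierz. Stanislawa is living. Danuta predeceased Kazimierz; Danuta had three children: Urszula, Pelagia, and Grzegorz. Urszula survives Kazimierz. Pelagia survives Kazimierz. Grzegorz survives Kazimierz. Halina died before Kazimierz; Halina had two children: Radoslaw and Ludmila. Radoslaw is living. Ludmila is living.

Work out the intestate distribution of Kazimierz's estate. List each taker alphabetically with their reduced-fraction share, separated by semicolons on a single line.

Grzegorz 1/10; Ludmila 1/10; Mieczyslaw 1/4; Pelagia 1/10; Radoslaw 1/10; Stanislawa 1/4; Urszula 1/10

There is no surviving spouse, so the entire estate passes to Kazimierz's descendants per capita at each generation.
At generation 1 (Mieczyslaw, Stanislawa, Danuta, Halina) there are 4 shares of (1)/4 = 1/4 each.
Living: Mieczyslaw and Stanislawa — each takes 1/4.
Deceased: Danuta and Halina. Their combined 1/2 is pooled and carried to generation 2.
At generation 2 (Urszula, Pelagia, Grzegorz, Radoslaw, Ludmila) there are 5 shares of (1/2)/5 = 1/10 each.
Living: Urszula, Pelagia, Grzegorz, Radoslaw, and Ludmila — each takes 1/10.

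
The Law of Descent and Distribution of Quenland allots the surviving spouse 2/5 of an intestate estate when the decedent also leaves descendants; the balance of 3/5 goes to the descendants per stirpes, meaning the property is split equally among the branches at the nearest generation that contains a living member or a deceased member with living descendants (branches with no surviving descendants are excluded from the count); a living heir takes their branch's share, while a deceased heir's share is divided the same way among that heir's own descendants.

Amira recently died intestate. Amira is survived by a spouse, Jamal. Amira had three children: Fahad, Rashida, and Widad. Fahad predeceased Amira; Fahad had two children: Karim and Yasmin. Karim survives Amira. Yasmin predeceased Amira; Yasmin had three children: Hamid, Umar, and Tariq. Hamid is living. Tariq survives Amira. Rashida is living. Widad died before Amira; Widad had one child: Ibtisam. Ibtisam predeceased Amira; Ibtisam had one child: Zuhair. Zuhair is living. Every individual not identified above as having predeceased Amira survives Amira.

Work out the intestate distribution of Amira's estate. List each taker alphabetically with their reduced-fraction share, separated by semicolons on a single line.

Hamid 1/30; Jamal 2/5; Karim 1/10; Rashida 1/5; Tariq 1/30; Umar 1/30; Zuhair 1/5

Jamal, as surviving spouse, takes 2/5.
The remaining 3/5 passes to Amira's descendants per stirpes.
The 3/5 is divided into 3 equal shares of 1/5 among Fahad, Rashida, Widad.
Fahad predeceased; the 1/5 allotted to Fahad's branch passes to Fahad's issue by representation.
The 1/5 is divided into 2 equal shares of 1/10 among Karim, Yasmin.
Karim is living and takes 1/10.
Yasmin predeceased; the 1/10 allotted to Yasmin's branch passes to Yasmin's issue by representation.
The 1/10 is divided into 3 equal shares of 1/30 among Hamid, Umar, Tariq.
Hamid is living and takes 1/30.
Umar is living and takes 1/30.
Tariq is living and takes 1/30.
Rashida is living and takes 1/5.
Widad predeceased; the 1/5 allotted to Widad's branch passes to Widad's issue by representation.
Ibtisam's line is the sole branch at this level, so the full 1/5 passes to Ibtisam's issue by representation.
Zuhair is the sole taker at this level and receives the full 1/5.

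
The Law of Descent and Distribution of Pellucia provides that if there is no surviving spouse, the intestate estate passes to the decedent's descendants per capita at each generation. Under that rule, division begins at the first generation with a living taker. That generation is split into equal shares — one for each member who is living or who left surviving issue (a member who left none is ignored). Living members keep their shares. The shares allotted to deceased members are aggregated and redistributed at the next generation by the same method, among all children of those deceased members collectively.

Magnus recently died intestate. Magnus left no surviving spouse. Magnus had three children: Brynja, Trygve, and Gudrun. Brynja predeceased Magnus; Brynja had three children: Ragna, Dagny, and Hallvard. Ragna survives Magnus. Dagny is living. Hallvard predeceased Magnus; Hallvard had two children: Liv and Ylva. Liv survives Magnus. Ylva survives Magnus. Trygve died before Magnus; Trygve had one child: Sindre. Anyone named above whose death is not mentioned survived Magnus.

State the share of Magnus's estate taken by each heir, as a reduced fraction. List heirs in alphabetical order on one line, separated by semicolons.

Dagny 1/6; Gudrun 1/3; Liv 1/12; Ragna 1/6; Sindre 1/6; Ylva 1/12

There is no surviving spouse, so the entire estate passes to Magnus's descendants per capita at each generation.
At generation 1 (Brynja, Trygve, Gudrun) there are 3 shares of (1)/3 = 1/3 each.
Living: Gudrun — each takes 1/3.
Deceased: Brynja and Trygve. Their combined 2/3 is pooled and carried to generation 2.
At generation 2 (Ragna, Dagny, Hallvard, Sindre) there are 4 shares of (2/3)/4 = 1/6 each.
Living: Ragna, Dagny, and Sindre — each takes 1/6.
Deceased: Hallvard. That 1/6 share is carried to generation 3.
At generation 3 (Liv, Ylva) there are 2 shares of (1/6)/2 = 1/12 each.
Living: Liv and Ylva — each takes 1/12.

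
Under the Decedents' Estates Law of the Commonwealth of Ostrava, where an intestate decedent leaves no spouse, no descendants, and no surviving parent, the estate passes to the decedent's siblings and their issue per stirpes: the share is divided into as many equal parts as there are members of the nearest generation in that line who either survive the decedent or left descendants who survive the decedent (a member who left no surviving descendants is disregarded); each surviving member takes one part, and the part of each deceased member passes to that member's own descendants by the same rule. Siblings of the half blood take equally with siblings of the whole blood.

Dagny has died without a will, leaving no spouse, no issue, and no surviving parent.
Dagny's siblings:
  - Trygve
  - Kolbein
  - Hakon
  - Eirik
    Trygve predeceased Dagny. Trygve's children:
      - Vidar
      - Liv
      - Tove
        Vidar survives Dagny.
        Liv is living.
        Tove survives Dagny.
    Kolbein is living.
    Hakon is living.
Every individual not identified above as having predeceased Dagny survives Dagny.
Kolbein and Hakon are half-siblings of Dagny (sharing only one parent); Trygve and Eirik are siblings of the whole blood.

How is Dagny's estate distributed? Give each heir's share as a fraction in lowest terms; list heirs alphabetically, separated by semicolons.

No spouse, descendants, or parent survives, so the estate passes to Dagny's siblings per stirpes.
Half-blood and whole-blood siblings take equally under the stated rule.
The estate is divided into 4 equal shares of 1/4 among Trygve, Kolbein, Hakon, Eirik.
Trygve predeceased; the 1/4 allotted to Trygve's branch passes to Trygve's issue by representation.
The 1/4 is divided into 3 equal shares of 1/12 among Vidar, Liv, Tove.
Vidar is living and takes 1/12.
Liv is living and takes 1/12.
Tove is living and takes 1/12.
Kolbein is living and takes 1/4.
Hakon is living and takes 1/4.
Eirik is living and takes 1/4.

Eirik 1/4; Hakon 1/4; Kolbein 1/4; Liv 1/12; Tove 1/12; Vidar 1/12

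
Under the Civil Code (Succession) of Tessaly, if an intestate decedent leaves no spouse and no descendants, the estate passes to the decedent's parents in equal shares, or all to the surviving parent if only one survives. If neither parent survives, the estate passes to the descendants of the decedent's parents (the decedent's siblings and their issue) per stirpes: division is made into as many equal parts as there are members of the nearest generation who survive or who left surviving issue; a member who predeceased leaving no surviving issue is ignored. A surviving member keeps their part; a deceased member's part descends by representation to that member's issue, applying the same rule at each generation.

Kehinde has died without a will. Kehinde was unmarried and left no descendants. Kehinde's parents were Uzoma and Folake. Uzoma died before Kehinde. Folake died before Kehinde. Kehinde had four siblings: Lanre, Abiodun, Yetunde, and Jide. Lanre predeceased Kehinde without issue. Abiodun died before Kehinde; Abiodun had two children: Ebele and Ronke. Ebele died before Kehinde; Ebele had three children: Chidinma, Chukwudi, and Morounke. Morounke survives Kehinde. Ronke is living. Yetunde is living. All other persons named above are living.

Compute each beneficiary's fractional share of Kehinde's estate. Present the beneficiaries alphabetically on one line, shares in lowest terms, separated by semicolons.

Neither parent survives and there are no descendants, so the estate passes to Kehinde's siblings and their issue per stirpes.
Lanre left no surviving issue, so that branch lapses and is disregarded.
The estate is divided into 3 equal shares of 1/3 among Abiodun, Yetunde, Jide.
Abiodun predeceased; the 1/3 allotted to Abiodun's branch passes to Abiodun's issue by representation.
The 1/3 is divided into 2 equal shares of 1/6 among Ebele, Ronke.
Ebele predeceased; the 1/6 allotted to Ebele's branch passes to Ebele's issue by representation.
The 1/6 is divided into 3 equal shares of 1/18 among Chidinma, Chukwudi, Morounke.
Chidinma is living and takes 1/18.
Chukwudi is living and takes 1/18.
Morounke is living and takes 1/18.
Ronke is living and takes 1/6.
Yetunde is living and takes 1/3.
Jide is living and takes 1/3.

Chidinma 1/18; Chukwudi 1/18; Jide 1/3; Morounke 1/18; Ronke 1/6; Yetunde 1/3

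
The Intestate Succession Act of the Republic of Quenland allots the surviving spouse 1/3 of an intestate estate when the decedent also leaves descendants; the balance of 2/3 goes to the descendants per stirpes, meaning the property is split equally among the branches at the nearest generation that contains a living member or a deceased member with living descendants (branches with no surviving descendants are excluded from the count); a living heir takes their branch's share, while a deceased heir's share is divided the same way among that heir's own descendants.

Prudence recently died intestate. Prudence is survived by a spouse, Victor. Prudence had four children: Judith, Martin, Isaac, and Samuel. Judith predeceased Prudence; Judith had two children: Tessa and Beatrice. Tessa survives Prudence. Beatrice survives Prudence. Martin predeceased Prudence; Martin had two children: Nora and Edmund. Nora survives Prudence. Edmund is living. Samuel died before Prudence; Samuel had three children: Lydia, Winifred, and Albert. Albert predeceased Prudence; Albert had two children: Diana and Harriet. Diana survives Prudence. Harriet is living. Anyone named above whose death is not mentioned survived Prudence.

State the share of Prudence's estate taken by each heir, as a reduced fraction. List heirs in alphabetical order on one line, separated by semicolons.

Beatrice 1/12; Diana 1/36; Edmund 1/12; Harriet 1/36; Isaac 1/6; Lydia 1/18; Nora 1/12; Tessa 1/12; Victor 1/3; Winifred 1/18

Victor, as surviving spouse, takes 1/3.
The remaining 2/3 passes to Prudence's descendants per stirpes.
The 2/3 is divided into 4 equal shares of 1/6 among Judith, Martin, Isaac, Samuel.
Judith predeceased; the 1/6 allotted to Judith's branch passes to Judith's issue by representation.
The 1/6 is divided into 2 equal shares of 1/12 among Tessa, Beatrice.
Tessa is living and takes 1/12.
Beatrice is living and takes 1/12.
Martin predeceased; the 1/6 allotted to Martin's branch passes to Martin's issue by representation.
The 1/6 is divided into 2 equal shares of 1/12 among Nora, Edmund.
Nora is living and takes 1/12.
Edmund is living and takes 1/12.
Isaac is living and takes 1/6.
Samuel predeceased; the 1/6 allotted to Samuel's branch passes to Samuel's issue by representation.
The 1/6 is divided into 3 equal shares of 1/18 among Lydia, Winifred, Albert.
Lydia is living and takes 1/18.
Winifred is living and takes 1/18.
Albert predeceased; the 1/18 allotted to Albert's branch passes to Albert's issue by representation.
The 1/18 is divided into 2 equal shares of 1/36 among Diana, Harriet.
Diana is living and takes 1/36.
Harriet is living and takes 1/36.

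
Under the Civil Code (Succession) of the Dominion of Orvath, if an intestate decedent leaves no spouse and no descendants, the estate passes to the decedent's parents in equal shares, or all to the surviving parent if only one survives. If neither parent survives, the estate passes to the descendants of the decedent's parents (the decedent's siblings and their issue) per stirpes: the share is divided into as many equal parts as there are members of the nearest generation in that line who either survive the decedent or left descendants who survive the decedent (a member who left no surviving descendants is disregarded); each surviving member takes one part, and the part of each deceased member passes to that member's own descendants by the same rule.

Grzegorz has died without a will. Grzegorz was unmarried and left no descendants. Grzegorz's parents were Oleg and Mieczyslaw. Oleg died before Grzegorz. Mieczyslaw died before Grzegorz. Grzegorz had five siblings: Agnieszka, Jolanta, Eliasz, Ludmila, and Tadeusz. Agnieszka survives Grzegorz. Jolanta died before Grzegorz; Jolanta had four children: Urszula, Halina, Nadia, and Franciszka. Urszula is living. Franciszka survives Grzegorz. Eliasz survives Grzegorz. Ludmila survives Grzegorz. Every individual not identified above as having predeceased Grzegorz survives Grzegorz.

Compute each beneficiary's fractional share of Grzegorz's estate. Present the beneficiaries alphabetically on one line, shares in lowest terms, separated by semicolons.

Neither parent survives and there are no descendants, so the estate passes to Grzegorz's siblings and their issue per stirpes.
The estate is divided into 5 equal shares of 1/5 among Agnieszka, Jolanta, Eliasz, Ludmila, Tadeusz.
Agnieszka is living and takes 1/5.
Jolanta predeceased; the 1/5 allotted to Jolanta's branch passes to Jolanta's issue by representation.
The 1/5 is divided into 4 equal shares of 1/20 among Urszula, Halina, Nadia, Franciszka.
Urszula is living and takes 1/20.
Halina is living and takes 1/20.
Nadia is living and takes 1/20.
Franciszka is living and takes 1/20.
Eliasz is living and takes 1/5.
Ludmila is living and takes 1/5.
Tadeusz is living and takes 1/5.

Agnieszka 1/5; Eliasz 1/5; Franciszka 1/20; Halina 1/20; Ludmila 1/5; Nadia 1/20; Tadeusz 1/5; Urszula 1/20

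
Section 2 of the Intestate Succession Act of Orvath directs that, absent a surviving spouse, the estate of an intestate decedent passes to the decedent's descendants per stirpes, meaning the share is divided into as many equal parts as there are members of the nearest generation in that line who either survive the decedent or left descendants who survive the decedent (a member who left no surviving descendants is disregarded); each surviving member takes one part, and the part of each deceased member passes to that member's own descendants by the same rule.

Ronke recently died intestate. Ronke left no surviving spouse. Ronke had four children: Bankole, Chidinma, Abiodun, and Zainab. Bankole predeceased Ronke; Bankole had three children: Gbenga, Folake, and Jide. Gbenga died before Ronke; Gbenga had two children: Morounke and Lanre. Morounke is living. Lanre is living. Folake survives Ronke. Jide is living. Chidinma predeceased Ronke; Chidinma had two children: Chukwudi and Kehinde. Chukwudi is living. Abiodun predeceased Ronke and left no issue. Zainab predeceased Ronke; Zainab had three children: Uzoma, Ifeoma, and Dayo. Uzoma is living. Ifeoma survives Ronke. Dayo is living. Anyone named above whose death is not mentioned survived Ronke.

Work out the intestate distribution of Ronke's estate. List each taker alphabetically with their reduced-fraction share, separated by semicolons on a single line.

There is no surviving spouse, so the entire estate passes to Ronke's descendants per stirpes.
Abiodun left no surviving issue, so that branch lapses and is disregarded.
The estate is divided into 3 equal shares of 1/3 among Bankole, Chidinma, Zainab.
Bankole predeceased; the 1/3 allotted to Bankole's branch passes to Bankole's issue by representation.
The 1/3 is divided into 3 equal shares of 1/9 among Gbenga, Folake, Jide.
Gbenga predeceased; the 1/9 allotted to Gbenga's branch passes to Gbenga's issue by representation.
The 1/9 is divided into 2 equal shares of 1/18 among Morounke, Lanre.
Morounke is living and takes 1/18.
Lanre is living and takes 1/18.
Folake is living and takes 1/9.
Jide is living and takes 1/9.
Chidinma predeceased; the 1/3 allotted to Chidinma's branch passes to Chidinma's issue by representation.
The 1/3 is divided into 2 equal shares of 1/6 among Chukwudi, Kehinde.
Chukwudi is living and takes 1/6.
Kehinde is living and takes 1/6.
Zainab predeceased; the 1/3 allotted to Zainab's branch passes to Zainab's issue by representation.
The 1/3 is divided into 3 equal shares of 1/9 among Uzoma, Ifeoma, Dayo.
Uzoma is living and takes 1/9.
Ifeoma is living and takes 1/9.
Dayo is living and takes 1/9.

Chukwudi 1/6; Dayo 1/9; Folake 1/9; Ifeoma 1/9; Jide 1/9; Kehinde 1/6; Lanre 1/18; Morounke 1/18; Uzoma 1/9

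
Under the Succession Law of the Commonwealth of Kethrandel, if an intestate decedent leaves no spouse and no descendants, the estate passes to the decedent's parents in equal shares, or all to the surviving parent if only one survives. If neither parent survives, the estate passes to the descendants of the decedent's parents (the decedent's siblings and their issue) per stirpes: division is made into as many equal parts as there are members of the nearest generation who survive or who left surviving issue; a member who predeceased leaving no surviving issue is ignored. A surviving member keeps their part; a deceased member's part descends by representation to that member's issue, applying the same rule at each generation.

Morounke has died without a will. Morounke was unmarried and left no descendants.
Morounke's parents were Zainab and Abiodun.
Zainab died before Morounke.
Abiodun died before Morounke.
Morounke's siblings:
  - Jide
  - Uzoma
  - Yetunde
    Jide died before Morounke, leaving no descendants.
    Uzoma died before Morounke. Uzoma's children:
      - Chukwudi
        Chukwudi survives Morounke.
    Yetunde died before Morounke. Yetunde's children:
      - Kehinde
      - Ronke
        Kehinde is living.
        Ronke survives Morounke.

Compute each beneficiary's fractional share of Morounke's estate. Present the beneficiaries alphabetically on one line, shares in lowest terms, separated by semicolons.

Neither parent survives and there are no descendants, so the estate passes to Morounke's siblings and their issue per stirpes.
Jide left no surviving issue, so that branch lapses and is disregarded.
The estate is divided into 2 equal shares of 1/2 among Uzoma, Yetunde.
Uzoma predeceased; the 1/2 allotted to Uzoma's branch passes to Uzoma's issue by representation.
Chukwudi is the sole taker at this level and receives the full 1/2.
Yetunde predeceased; the 1/2 allotted to Yetunde's branch passes to Yetunde's issue by representation.
The 1/2 is divided into 2 equal shares of 1/4 among Kehinde, Ronke.
Kehinde is living and takes 1/4.
Ronke is living and takes 1/4.

Chukwudi 1/2; Kehinde 1/4; Ronke 1/4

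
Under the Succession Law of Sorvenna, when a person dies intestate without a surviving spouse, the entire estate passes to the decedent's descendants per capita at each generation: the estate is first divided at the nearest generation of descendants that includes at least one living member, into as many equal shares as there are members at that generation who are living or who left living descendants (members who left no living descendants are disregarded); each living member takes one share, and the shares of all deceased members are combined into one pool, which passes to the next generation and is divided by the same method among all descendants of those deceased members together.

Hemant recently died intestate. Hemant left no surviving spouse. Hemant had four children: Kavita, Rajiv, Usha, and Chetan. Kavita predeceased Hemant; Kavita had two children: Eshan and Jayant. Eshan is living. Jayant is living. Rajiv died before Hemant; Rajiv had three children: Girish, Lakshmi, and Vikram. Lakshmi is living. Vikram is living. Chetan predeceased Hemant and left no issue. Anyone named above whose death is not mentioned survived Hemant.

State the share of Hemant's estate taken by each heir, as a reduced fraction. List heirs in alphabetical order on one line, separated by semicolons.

There is no surviving spouse, so the entire estate passes to Hemant's descendants per capita at each generation.
At generation 1 (Kavita, Rajiv, Usha) there are 3 shares of (1)/3 = 1/3 each.
Living: Usha — each takes 1/3.
Deceased: Kavita and Rajiv. Their combined 2/3 is pooled and carried to generation 2.
At generation 2 (Eshan, Jayant, Girish, Lakshmi, Vikram) there are 5 shares of (2/3)/5 = 2/15 each.
Living: Eshan, Jayant, Girish, Lakshmi, and Vikram — each takes 2/15.

Eshan 2/15; Girish 2/15; Jayant 2/15; Lakshmi 2/15; Usha 1/3; Vikram 2/15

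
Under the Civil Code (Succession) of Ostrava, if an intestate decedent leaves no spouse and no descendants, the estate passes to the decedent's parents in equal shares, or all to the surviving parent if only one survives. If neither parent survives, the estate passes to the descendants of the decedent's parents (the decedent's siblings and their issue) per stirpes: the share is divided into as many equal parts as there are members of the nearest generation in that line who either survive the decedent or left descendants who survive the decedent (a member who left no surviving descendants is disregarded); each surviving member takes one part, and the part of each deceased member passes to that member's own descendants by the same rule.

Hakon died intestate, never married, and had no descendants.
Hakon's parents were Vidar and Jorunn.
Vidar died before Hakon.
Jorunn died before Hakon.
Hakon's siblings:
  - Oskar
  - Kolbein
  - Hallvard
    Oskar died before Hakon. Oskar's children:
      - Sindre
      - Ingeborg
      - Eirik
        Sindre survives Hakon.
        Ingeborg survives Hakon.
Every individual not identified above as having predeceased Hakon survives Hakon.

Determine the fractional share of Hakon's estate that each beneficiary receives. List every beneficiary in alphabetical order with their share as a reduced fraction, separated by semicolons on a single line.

Neither parent survives and there are no descendants, so the estate passes to Hakon's siblings and their issue per stirpes.
The estate is divided into 3 equal shares of 1/3 among Oskar, Kolbein, Hallvard.
Oskar predeceased; the 1/3 allotted to Oskar's branch passes to Oskar's issue by representation.
The 1/3 is divided into 3 equal shares of 1/9 among Sindre, Ingeborg, Eirik.
Sindre is living and takes 1/9.
Ingeborg is living and takes 1/9.
Eirik is living and takes 1/9.
Kolbein is living and takes 1/3.
Hallvard is living and takes 1/3.

Eirik 1/9; Hallvard 1/3; Ingeborg 1/9; Kolbein 1/3; Sindre 1/9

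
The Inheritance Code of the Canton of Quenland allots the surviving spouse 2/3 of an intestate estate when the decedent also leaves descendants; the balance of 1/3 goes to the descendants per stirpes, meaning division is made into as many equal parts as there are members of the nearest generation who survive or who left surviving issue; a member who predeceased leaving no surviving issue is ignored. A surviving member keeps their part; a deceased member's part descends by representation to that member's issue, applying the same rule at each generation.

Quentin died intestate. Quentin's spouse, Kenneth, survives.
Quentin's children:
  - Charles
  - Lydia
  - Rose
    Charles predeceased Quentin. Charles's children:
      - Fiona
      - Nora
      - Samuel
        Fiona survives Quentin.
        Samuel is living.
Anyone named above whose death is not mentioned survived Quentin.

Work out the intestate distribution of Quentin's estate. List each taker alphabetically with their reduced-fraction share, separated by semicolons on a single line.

Fiona 1/27; Kenneth 2/3; Lydia 1/9; Nora 1/27; Rose 1/9; Samuel 1/27

Kenneth, as surviving spouse, takes 2/3.
The remaining 1/3 passes to Quentin's descendants per stirpes.
The 1/3 is divided into 3 equal shares of 1/9 among Charles, Lydia, Rose.
Charles predeceased; the 1/9 allotted to Charles's branch passes to Charles's issue by representation.
The 1/9 is divided into 3 equal shares of 1/27 among Fiona, Nora, Samuel.
Fiona is living and takes 1/27.
Nora is living and takes 1/27.
Samuel is living and takes 1/27.
Lydia is living and takes 1/9.
Rose is living and takes 1/9.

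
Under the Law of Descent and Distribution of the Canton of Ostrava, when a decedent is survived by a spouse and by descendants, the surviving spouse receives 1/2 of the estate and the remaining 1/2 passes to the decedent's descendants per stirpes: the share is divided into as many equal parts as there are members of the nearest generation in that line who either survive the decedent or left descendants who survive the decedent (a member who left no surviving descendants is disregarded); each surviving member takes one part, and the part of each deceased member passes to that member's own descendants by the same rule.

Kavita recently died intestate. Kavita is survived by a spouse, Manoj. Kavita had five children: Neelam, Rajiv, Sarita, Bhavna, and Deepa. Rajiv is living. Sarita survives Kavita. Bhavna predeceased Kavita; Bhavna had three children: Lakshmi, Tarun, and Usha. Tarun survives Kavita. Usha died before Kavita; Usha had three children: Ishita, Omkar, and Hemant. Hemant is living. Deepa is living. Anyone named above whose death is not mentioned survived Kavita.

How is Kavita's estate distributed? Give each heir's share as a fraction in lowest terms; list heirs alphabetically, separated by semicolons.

Manoj, as surviving spouse, takes 1/2.
The remaining 1/2 passes to Kavita's descendants per stirpes.
The 1/2 is divided into 5 equal shares of 1/10 among Neelam, Rajiv, Sarita, Bhavna, Deepa.
Neelam is living and takes 1/10.
Rajiv is living and takes 1/10.
Sarita is living and takes 1/10.
Bhavna predeceased; the 1/10 allotted to Bhavna's branch passes to Bhavna's issue by representation.
The 1/10 is divided into 3 equal shares of 1/30 among Lakshmi, Tarun, Usha.
Lakshmi is living and takes 1/30.
Tarun is living and takes 1/30.
Usha predeceased; the 1/30 allotted to Usha's branch passes to Usha's issue by representation.
The 1/30 is divided into 3 equal shares of 1/90 among Ishita, Omkar, Hemant.
Ishita is living and takes 1/90.
Omkar is living and takes 1/90.
Hemant is living and takes 1/90.
Deepa is living and takes 1/10.

Deepa 1/10; Hemant 1/90; Ishita 1/90; Lakshmi 1/30; Manoj 1/2; Neelam 1/10; Omkar 1/90; Rajiv 1/10; Sarita 1/10; Tarun 1/30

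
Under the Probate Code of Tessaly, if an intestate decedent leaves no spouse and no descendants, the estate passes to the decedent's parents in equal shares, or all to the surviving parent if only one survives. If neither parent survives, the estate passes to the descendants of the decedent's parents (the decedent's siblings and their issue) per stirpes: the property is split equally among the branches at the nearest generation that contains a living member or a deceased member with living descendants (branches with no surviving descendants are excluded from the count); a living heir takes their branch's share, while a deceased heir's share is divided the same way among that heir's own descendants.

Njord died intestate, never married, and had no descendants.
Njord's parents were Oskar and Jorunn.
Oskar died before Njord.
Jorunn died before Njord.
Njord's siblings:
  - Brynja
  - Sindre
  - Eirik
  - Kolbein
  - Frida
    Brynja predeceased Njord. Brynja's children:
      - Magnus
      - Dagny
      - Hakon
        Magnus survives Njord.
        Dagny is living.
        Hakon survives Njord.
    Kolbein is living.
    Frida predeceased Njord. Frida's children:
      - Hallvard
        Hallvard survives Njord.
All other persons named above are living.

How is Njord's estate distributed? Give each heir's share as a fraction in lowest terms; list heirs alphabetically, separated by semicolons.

Dagny 1/15; Eirik 1/5; Hakon 1/15; Hallvard 1/5; Kolbein 1/5; Magnus 1/15; Sindre 1/5

Neither parent survives and there are no descendants, so the estate passes to Njord's siblings and their issue per stirpes.
The estate is divided into 5 equal shares of 1/5 among Brynja, Sindre, Eirik, Kolbein, Frida.
Brynja predeceased; the 1/5 allotted to Brynja's branch passes to Brynja's issue by representation.
The 1/5 is divided into 3 equal shares of 1/15 among Magnus, Dagny, Hakon.
Magnus is living and takes 1/15.
Dagny is living and takes 1/15.
Hakon is living and takes 1/15.
Sindre is living and takes 1/5.
Eirik is living and takes 1/5.
Kolbein is living and takes 1/5.
Frida predeceased; the 1/5 allotted to Frida's branch passes to Frida's issue by representation.
Hallvard is the sole taker at this level and receives the full 1/5.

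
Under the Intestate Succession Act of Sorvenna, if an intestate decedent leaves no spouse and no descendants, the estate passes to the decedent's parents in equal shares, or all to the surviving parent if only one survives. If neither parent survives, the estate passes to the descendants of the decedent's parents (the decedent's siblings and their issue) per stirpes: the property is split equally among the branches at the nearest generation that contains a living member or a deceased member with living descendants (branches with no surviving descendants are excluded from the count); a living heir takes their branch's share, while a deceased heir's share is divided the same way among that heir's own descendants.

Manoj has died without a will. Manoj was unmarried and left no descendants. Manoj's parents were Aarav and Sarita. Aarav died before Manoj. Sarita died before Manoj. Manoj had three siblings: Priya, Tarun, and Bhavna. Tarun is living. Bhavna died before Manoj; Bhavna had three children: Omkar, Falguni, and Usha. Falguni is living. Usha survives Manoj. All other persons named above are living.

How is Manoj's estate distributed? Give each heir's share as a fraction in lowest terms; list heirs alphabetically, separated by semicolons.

Falguni 1/9; Omkar 1/9; Priya 1/3; Tarun 1/3; Usha 1/9

Neither parent survives and there are no descendants, so the estate passes to Manoj's siblings and their issue per stirpes.
The estate is divided into 3 equal shares of 1/3 among Priya, Tarun, Bhavna.
Priya is living and takes 1/3.
Tarun is living and takes 1/3.
Bhavna predeceased; the 1/3 allotted to Bhavna's branch passes to Bhavna's issue by representation.
The 1/3 is divided into 3 equal shares of 1/9 among Omkar, Falguni, Usha.
Omkar is living and takes 1/9.
Falguni is living and takes 1/9.
Usha is living and takes 1/9.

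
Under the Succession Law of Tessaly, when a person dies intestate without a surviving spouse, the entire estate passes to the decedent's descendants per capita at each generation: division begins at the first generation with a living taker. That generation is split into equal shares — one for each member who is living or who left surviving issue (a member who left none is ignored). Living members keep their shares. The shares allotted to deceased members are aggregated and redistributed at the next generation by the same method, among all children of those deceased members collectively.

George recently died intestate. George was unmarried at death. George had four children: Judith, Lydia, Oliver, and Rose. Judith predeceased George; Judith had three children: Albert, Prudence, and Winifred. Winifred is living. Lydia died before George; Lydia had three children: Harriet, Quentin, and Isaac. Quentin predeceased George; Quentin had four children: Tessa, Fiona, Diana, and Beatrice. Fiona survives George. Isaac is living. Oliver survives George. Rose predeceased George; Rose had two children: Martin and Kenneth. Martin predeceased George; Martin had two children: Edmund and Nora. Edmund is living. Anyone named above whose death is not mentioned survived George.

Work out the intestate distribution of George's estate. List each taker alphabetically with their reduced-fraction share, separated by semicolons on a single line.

Albert 3/32; Beatrice 1/32; Diana 1/32; Edmund 1/32; Fiona 1/32; Harriet 3/32; Isaac 3/32; Kenneth 3/32; Nora 1/32; Oliver 1/4; Prudence 3/32; Tessa 1/32; Winifred 3/32

There is no surviving spouse, so the entire estate passes to George's descendants per capita at each generation.
At generation 1 (Judith, Lydia, Oliver, Rose) there are 4 shares of (1)/4 = 1/4 each.
Living: Oliver — each takes 1/4.
Deceased: Judith, Lydia, and Rose. Their combined 3/4 is pooled and carried to generation 2.
At generation 2 (Albert, Prudence, Winifred, Harriet, Quentin, Isaac, Martin, Kenneth) there are 8 shares of (3/4)/8 = 3/32 each.
Living: Albert, Prudence, Winifred, Harriet, Isaac, and Kenneth — each takes 3/32.
Deceased: Quentin and Martin. Their combined 3/16 is pooled and carried to generation 3.
At generation 3 (Tessa, Fiona, Diana, Beatrice, Edmund, Nora) there are 6 shares of (3/16)/6 = 1/32 each.
Living: Tessa, Fiona, Diana, Beatrice, Edmund, and Nora — each takes 1/32.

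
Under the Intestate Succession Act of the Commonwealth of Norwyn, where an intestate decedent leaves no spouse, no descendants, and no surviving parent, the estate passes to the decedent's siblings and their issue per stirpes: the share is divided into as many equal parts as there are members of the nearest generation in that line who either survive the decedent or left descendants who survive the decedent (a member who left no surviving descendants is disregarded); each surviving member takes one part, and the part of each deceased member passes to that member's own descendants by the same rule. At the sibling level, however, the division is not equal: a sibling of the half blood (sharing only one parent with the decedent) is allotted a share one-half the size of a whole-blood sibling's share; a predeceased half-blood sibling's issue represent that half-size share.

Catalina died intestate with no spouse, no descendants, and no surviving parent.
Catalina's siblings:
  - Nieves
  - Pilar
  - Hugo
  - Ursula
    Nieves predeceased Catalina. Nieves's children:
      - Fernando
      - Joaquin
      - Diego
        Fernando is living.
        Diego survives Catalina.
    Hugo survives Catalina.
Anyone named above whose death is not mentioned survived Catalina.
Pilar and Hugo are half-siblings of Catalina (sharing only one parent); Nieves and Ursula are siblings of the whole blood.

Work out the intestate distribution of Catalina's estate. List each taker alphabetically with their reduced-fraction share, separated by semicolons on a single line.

Diego 1/9; Fernando 1/9; Hugo 1/6; Joaquin 1/9; Pilar 1/6; Ursula 1/3

No spouse, descendants, or parent survives, so the estate passes to Catalina's siblings per stirpes.
Half-blood siblings count for one-half the weight of whole-blood siblings at the initial division.
Dividing 1 in proportion to weights (total weight 3): Nieves (weight 1) → 1/3; Pilar (weight 1/2) → 1/6; Hugo (weight 1/2) → 1/6; Ursula (weight 1) → 1/3.
Nieves predeceased; the 1/3 allotted to Nieves's branch passes to Nieves's issue by representation.
The 1/3 is divided into 3 equal shares of 1/9 among Fernando, Joaquin, Diego.
Fernando is living and takes 1/9.
Joaquin is living and takes 1/9.
Diego is living and takes 1/9.
Pilar is living and takes 1/6.
Hugo is living and takes 1/6.
Ursula is living and takes 1/3.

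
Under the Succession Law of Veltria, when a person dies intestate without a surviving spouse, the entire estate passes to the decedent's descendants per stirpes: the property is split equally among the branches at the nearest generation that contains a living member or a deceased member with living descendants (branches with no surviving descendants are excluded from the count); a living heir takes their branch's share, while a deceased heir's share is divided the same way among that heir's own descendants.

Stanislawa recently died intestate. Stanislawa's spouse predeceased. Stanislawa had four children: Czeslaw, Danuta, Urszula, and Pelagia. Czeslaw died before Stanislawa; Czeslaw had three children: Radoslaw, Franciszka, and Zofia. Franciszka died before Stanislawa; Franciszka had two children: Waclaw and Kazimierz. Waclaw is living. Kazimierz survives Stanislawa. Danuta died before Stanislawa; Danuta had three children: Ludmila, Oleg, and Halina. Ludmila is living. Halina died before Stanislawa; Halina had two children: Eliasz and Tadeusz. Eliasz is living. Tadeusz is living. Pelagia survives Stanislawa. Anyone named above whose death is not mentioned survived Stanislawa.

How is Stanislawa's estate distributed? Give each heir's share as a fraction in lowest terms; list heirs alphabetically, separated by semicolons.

There is no surviving spouse, so the entire estate passes to Stanislawa's descendants per stirpes.
The estate is divided into 4 equal shares of 1/4 among Czeslaw, Danuta, Urszula, Pelagia.
Czeslaw predeceased; the 1/4 allotted to Czeslaw's branch passes to Czeslaw's issue by representation.
The 1/4 is divided into 3 equal shares of 1/12 among Radoslaw, Franciszka, Zofia.
Radoslaw is living and takes 1/12.
Franciszka predeceased; the 1/12 allotted to Franciszka's branch passes to Franciszka's issue by representation.
The 1/12 is divided into 2 equal shares of 1/24 among Waclaw, Kazimierz.
Waclaw is living and takes 1/24.
Kazimierz is living and takes 1/24.
Zofia is living and takes 1/12.
Danuta predeceased; the 1/4 allotted to Danuta's branch passes to Danuta's issue by representation.
The 1/4 is divided into 3 equal shares of 1/12 among Ludmila, Oleg, Halina.
Ludmila is living and takes 1/12.
Oleg is living and takes 1/12.
Halina predeceased; the 1/12 allotted to Halina's branch passes to Halina's issue by representation.
The 1/12 is divided into 2 equal shares of 1/24 among Eliasz, Tadeusz.
Eliasz is living and takes 1/24.
Tadeusz is living and takes 1/24.
Urszula is living and takes 1/4.
Pelagia is living and takes 1/4.

Eliasz 1/24; Kazimierz 1/24; Ludmila 1/12; Oleg 1/12; Pelagia 1/4; Radoslaw 1/12; Tadeusz 1/24; Urszula 1/4; Waclaw 1/24; Zofia 1/12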